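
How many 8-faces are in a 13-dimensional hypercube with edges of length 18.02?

Number of 8-faces = C(13,8) · 2^(13-8) = 1287 · 32 = 41184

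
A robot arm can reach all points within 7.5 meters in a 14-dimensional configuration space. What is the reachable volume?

Volume = π^{14/2}·(7.5)^14/Γ(8) = 648731689453125·π^7/1835008 ≈ 1.06777e+12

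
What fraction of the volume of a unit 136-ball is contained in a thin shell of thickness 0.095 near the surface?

Shell fraction = 1 - (1-0.095)^136 ≈ 0.9999987288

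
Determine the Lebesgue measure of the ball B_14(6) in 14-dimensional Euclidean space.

V_14(6) = π^(14/2) · (6)^14 / Γ(14/2 + 1) = 544195584·π^7/35 ≈ 4.69609e+10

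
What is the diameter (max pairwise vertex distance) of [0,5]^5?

The space diagonal of an n-cube of side s is s√n. Here 5·√5 ≈ 11.1803.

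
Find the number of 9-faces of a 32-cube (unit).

Number of 9-faces = C(32,9) · 2^(32-9) = 28048800 · 8388608 = 235290388070400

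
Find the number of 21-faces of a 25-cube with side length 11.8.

Choose 21 of 25 axes to span the face (C(25,21) = 12650 ways), then fix each of the remaining 4 coordinates at one of its two extreme values (2^4 = 16 ways): 12650·16 = 202400.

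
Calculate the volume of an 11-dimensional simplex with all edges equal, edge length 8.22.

Volume = 8.22^11 · √(12/2^11) / 11! ≈ 22.2004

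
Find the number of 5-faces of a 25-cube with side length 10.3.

Choose 5 of 25 axes to span the face (C(25,5) = 53130 ways), then fix each of the remaining 20 coordinates at one of its two extreme values (2^20 = 1048576 ways): 53130·1048576 = 55710842880.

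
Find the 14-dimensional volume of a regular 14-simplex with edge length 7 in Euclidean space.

V_14 = √(15) · 7^14 / (14! · 2^(14/2)) ≈ 0.235396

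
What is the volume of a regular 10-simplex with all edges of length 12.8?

For a regular n-simplex with edge a, V = (a^n / n!)·√((n+1)/2^n). With a=12.8, n=10: V ≈ 3371.96.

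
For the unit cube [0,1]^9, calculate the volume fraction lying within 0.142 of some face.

1 - (1 - 2·0.142)^9 = 1 - 0.716^9 ≈ 0.950544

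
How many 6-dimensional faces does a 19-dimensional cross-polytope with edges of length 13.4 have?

Each 6-face is the convex hull of 7 vertices, one chosen as ±e_i from each of 7 distinct axes: 2^7·C(19,7) = 6449664.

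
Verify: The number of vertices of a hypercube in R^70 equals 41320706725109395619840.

False. The 70-cube has 2^70 = 1180591620717411303424 vertices.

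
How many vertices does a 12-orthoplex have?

Each 0-face is the convex hull of 1 vertex, one chosen as ±e_i from each of 1 distinct axis: 2^1·C(12,1) = 24.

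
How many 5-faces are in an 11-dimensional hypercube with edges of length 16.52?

f_5(11-cube) = (11 choose 5) · 2^6 = 29568.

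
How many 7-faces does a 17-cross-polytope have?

Each 7-face is the convex hull of 8 vertices, one chosen as ±e_i from each of 8 distinct axes: 2^8·C(17,8) = 6223360.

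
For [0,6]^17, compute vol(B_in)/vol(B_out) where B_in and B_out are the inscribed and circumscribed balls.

V_in/V_out = n^(-n/2) = 17^(-17/2) ≈ 3.47684e-11.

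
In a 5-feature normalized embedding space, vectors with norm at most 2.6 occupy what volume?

V_5(2.6) = π^(5/2) · (2.6)^5 / Γ(5/2 + 1) ≈ 625.411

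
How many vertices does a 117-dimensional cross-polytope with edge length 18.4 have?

The vertices are ±e_1, ..., ±e_117, so there are 2·117 = 234.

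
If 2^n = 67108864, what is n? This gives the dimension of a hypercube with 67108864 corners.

n = log_2(67108864) = 26.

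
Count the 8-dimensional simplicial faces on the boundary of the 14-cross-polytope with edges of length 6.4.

f_8(14-orthoplex) = 2^9 · (14 choose 9) = 1025024.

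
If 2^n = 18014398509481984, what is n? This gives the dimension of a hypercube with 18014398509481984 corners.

The n-cube has 2^n vertices, and 18014398509481984 = 2^54, so n = 54.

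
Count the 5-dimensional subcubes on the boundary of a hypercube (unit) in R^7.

f_5(7-cube) = (7 choose 5) · 2^2 = 84.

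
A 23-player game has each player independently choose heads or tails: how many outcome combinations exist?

Each vertex is a binary string of length 23, so there are 2^23 = 8388608.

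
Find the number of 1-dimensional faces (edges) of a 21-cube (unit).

The 21-cube has n·2^(n-1) = 21·2^20 = 21·1048576 = 22020096 edges.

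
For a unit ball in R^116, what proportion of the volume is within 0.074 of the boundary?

Shell fraction = 1 - (1-0.074)^116 ≈ 0.999866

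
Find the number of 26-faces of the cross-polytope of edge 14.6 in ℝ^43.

An n-cross-polytope has 2^(k+1)·C(n,k+1) k-faces. Here 2^27·C(43,27) = 134217728·265182149218 = 35592145574196936704.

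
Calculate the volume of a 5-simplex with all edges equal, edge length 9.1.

V = (9.1^5 / 5!) · √((5+1) / 2^5) ≈ 225.178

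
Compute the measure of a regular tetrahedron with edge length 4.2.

Volume = (√2/12) · 4.2³ = 8.73135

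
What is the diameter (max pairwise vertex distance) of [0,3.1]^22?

d = √(3.1² + 3.1² + ... + 3.1²) [22 terms] = √(22·3.1²) = 3.1√22 ≈ 14.5403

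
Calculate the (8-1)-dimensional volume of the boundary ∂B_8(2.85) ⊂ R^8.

S = n·V_n(r)/r = 8·V_8(2.85)/2.85 (volume-to-surface relation), giving 49589.8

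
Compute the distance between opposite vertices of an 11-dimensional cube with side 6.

Diagonal = √11 · 6 ≈ 19.8997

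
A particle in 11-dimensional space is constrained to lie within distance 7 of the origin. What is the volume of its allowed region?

V = 18078415936·π^5/1485 ≈ 3.72549e+09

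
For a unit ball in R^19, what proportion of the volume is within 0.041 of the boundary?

Shell fraction = 1 - (1-0.041)^19 ≈ 0.548608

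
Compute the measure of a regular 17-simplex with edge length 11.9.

For a regular n-simplex with edge a, V = (a^n / n!)·√((n+1)/2^n). With a=11.9, n=17: V ≈ 63.4032.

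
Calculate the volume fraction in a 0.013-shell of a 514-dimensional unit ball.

Shell fraction = 1 - (1-0.013)^514 ≈ 0.9988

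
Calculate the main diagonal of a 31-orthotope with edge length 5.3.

Diagonal = √31 · 5.3 ≈ 29.5092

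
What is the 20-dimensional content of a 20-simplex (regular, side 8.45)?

For a regular n-simplex with edge a, V = (a^n / n!)·√((n+1)/2^n). With a=8.45, n=20: V ≈ 0.00633606.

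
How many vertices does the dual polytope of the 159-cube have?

The vertices are ±e_1, ..., ±e_159, so there are 2·159 = 318.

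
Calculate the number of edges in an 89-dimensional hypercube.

Each of the 2^89 = 618970019642690137449562112 vertices has degree 89; total edges = 89·2^89/2 = 27544165874099711116505513984.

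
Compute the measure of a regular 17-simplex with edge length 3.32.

V_17 = √(18) · 3.32^17 / (17! · 2^(17/2)) ≈ 2.3832e-08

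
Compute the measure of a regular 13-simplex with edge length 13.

V = (13^13 / 13!) · √((13+1) / 2^13) ≈ 2010.72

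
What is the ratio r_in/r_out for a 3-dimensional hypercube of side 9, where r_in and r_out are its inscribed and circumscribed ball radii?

For an n-cube of any side s, the inradius is s/2 and the circumradius is s√n/2, so the ratio is 1/√3 ≈ 0.57735.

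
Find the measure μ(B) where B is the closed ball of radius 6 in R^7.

The n-ball volume is π^(n/2)·r^n/Γ(n/2+1). With n=7, r=6: V = 1492992·π^3/35 ≈ 1.32263e+06.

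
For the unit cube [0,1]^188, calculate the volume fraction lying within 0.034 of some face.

Shell fraction = 1 - (1-0.068)^188 ≈ 0.9999982209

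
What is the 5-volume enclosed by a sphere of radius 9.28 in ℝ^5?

The n-ball volume is π^(n/2)·r^n/Γ(n/2+1). With n=5, r=9.28: V ≈ 362275.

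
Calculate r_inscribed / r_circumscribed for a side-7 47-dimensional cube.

r_in / r_out = (7/2) / (7√47/2) = 1/√47 ≈ 0.145865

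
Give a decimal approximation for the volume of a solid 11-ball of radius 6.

V = 859963392·π^5/385 ≈ 6.83547e+08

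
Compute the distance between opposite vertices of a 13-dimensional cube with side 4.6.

||(4.6,4.6,...,4.6)|| = √(13)·4.6 ≈ 16.5855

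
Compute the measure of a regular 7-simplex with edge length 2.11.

V_7 = √(8) · 2.11^7 / (7! · 2^(7/2)) ≈ 0.00923606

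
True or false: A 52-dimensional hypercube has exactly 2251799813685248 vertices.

False. The 52-cube has 2^52 = 4503599627370496 vertices.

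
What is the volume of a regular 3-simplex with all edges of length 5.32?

Volume = (√2/12) · 5.32³ = 17.7447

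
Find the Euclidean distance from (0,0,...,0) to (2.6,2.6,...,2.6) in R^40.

||(2.6,2.6,...,2.6)|| = √(40)·2.6 ≈ 16.4438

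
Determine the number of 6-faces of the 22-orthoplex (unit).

f_6(22-orthoplex) = 2^7 · (22 choose 7) = 21829632.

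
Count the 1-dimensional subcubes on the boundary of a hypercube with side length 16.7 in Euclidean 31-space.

Choose 1 of 31 axes to span the face (C(31,1) = 31 ways), then fix each of the remaining 30 coordinates at one of its two extreme values (2^30 = 1073741824 ways): 31·1073741824 = 33285996544.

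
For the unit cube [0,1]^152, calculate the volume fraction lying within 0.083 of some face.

1 - (1 - 2·0.083)^152 = 1 - 0.834^152 ≈ 1 - 1.04e-12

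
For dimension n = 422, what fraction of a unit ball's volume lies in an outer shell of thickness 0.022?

1 - (1-0.022)^422 ≈ 0.999916 ≈ 99.9916%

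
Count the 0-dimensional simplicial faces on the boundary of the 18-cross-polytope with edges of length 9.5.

Each 0-face is the convex hull of 1 vertex, one chosen as ±e_i from each of 1 distinct axis: 2^1·C(18,1) = 36.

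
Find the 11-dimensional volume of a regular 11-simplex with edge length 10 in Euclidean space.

V = (10^11 / 11!) · √((11+1) / 2^11) ≈ 191.765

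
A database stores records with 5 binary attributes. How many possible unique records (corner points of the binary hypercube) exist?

The 5-cube has 2^5 = 32 vertices.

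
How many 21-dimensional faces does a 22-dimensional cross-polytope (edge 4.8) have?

Number of 21-faces = 2^(21+1) · C(22,21+1) = 4194304 · 1 = 4194304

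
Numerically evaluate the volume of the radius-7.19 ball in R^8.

The n-ball volume is π^(n/2)·r^n/Γ(n/2+1). With n=8, r=7.19: V ≈ 2.89881e+07.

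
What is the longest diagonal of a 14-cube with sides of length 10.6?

||(10.6,10.6,...,10.6)|| = √(14)·10.6 ≈ 39.6616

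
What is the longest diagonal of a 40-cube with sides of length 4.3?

The space diagonal of an n-cube of side s is s√n. Here 4.3·√40 ≈ 27.1956.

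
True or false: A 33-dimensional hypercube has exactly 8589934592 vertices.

True. The 33-cube has 2^33 = 8589934592 vertices.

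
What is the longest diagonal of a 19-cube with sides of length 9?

d = √(9² + 9² + ... + 9²) [19 terms] = √(19·9²) = 9√19 ≈ 39.2301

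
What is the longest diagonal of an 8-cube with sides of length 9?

d = √(9² + 9² + ... + 9²) [8 terms] = √(8·9²) = 9√8 ≈ 25.4558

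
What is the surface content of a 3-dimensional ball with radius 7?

S = n·V_n(r)/r = 3·V_3(7)/7 (volume-to-surface relation), giving 4πr² = 4π·(7)² ≈ 615.752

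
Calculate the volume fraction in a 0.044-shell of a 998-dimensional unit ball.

V(inner)/V(outer) = ((1-0.044)/1)^998 ≈ 3.14e-20, so the shell fraction is 1 - 3.14e-20.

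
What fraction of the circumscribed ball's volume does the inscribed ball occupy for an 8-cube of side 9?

V_in / V_out = (r_in/r_out)^8 = (1/√8)^8 = 8^(-8/2) ≈ 0.000244141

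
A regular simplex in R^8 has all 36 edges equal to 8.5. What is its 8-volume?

For a regular n-simplex with edge a, V = (a^n / n!)·√((n+1)/2^n). With a=8.5, n=8: V ≈ 126.716.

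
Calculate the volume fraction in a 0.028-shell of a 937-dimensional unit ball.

V(inner)/V(outer) = ((1-0.028)/1)^937 ≈ 2.775e-12, so the shell fraction is 1 - 2.775e-12.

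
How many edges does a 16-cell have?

Number of 1-faces = 2^(1+1) · C(4,1+1) = 4 · 6 = 24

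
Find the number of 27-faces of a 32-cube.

Number of 27-faces = C(32,27) · 2^(32-27) = 201376 · 32 = 6444032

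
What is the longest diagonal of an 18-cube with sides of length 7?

||(7,7,...,7)|| = √(18)·7 ≈ 29.6985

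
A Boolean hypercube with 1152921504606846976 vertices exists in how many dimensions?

The n-cube has 2^n vertices, and 1152921504606846976 = 2^60, so n = 60.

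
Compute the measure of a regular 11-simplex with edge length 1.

V = (1^11 / 11!) · √((11+1) / 2^11) ≈ 1.91765e-09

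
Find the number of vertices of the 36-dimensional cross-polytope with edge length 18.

The 36-dimensional cross-polytope has 2n = 2·36 = 72 vertices.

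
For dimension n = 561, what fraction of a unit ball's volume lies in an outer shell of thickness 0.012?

1 - (1-0.012)^561 ≈ 0.998855 ≈ 99.89%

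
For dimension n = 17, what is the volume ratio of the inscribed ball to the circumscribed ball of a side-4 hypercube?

The radii are 4/2 and 4√17/2, so the volume ratio is (1/√17)^17 = 17^{-17/2} ≈ 3.47684e-11.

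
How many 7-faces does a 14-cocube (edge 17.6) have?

An n-cross-polytope has 2^(k+1)·C(n,k+1) k-faces. Here 2^8·C(14,8) = 256·3003 = 768768.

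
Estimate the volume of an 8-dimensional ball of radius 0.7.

V_8(0.7) = π^(8/2) · (0.7)^8 / Γ(8/2 + 1) ≈ 0.233977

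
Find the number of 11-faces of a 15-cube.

Number of 11-faces = C(15,11) · 2^(15-11) = 1365 · 16 = 21840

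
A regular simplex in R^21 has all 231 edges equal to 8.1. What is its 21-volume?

V = (8.1^21 / 21!) · √((21+1) / 2^21) ≈ 0.000758993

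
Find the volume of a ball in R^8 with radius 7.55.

The n-ball volume is π^(n/2)·r^n/Γ(n/2+1). With n=8, r=7.55: V ≈ 4.28513e+07.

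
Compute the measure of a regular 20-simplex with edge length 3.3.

For a regular n-simplex with edge a, V = (a^n / n!)·√((n+1)/2^n). With a=3.3, n=20: V ≈ 4.31483e-11.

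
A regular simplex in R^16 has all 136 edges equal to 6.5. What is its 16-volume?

V_16 = √(17) · 6.5^16 / (16! · 2^(16/2)) ≈ 0.00781589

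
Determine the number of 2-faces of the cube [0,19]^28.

An n-cube has C(n,k)·2^(n-k) k-faces. Here C(28,2)·2^26 = 378·67108864 = 25367150592.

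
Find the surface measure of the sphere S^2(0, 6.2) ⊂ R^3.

S = n·V_n(r)/r = 3·V_3(6.2)/6.2 (volume-to-surface relation), giving 4πr² = 4π·(6.2)² ≈ 483.051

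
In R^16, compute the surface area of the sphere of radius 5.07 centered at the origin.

S_16(5.07) = 2·π^(16/2)·(5.07)^15 / Γ(16/2) ≈ 1.41553e+11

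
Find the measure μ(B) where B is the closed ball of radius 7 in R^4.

V_4(7) = π^(4/2) · (7)^4 / Γ(4/2 + 1) = 2401·π^2/2 ≈ 11848.5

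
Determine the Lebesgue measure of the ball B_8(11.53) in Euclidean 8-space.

The n-ball volume is π^(n/2)·r^n/Γ(n/2+1). With n=8, r=11.53: V ≈ 1.26772e+09.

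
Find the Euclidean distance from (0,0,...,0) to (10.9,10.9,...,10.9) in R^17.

The space diagonal of an n-cube of side s is s√n. Here 10.9·√17 ≈ 44.9419.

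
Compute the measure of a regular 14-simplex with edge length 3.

V = (3^14 / 14!) · √((14+1) / 2^14) ≈ 1.66006e-06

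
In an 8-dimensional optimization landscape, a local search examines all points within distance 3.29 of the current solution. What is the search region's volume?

Volume = π^{8/2}·(3.29)^8/Γ(5) ≈ 55712.9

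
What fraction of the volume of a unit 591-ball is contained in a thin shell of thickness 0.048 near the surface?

V(inner)/V(outer) = ((1-0.048)/1)^591 ≈ 2.368e-13, so the shell fraction is 1 - 2.368e-13.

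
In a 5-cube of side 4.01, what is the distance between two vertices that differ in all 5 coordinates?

The space diagonal of an n-cube of side s is s√n. Here 4.01·√5 ≈ 8.96663.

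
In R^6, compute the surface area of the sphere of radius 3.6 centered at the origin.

The surface area of an n-ball is 2π^(n/2) r^(n-1) / Γ(n/2). For n=6, r=3.6: 18748.3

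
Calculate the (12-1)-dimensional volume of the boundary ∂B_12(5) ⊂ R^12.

The surface area of an n-ball is 2π^(n/2) r^(n-1) / Γ(n/2). For n=12, r=5: 9765625·π^6/12 ≈ 7.82381e+08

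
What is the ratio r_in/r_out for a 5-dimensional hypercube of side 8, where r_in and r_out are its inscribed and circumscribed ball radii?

r_in = 8/2 (half the side); r_out = 8√5/2 (half the diagonal). Ratio = 1/√5 ≈ 0.447214.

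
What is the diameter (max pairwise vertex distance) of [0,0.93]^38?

Diagonal = √38 · 0.93 ≈ 5.73291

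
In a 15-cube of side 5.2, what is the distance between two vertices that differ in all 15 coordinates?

Diagonal = √15 · 5.2 ≈ 20.1395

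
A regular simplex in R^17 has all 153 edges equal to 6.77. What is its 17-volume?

V = (6.77^17 / 17!) · √((17+1) / 2^17) ≈ 0.0043433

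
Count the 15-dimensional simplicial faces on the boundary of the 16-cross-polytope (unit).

Each 15-face is the convex hull of 16 vertices, one chosen as ±e_i from each of 16 distinct axes: 2^16·C(16,16) = 65536.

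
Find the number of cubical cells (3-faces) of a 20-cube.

f_3(20-cube) = (20 choose 3) · 2^17 = 149422080.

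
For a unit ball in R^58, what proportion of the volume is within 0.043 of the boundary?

1 - (1-0.043)^58 ≈ 0.921857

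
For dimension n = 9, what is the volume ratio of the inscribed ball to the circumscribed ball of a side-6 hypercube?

V_in/V_out = n^(-n/2) = 9^(-9/2) ≈ 5.08053e-05.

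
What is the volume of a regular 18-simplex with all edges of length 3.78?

For a regular n-simplex with edge a, V = (a^n / n!)·√((n+1)/2^n). With a=3.78, n=18: V ≈ 3.30079e-08.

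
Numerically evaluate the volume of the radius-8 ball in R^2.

V_2(8) = π^(2/2) · (8)^2 / Γ(2/2 + 1) = 64·π ≈ 201.062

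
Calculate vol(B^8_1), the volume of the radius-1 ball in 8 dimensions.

Volume = π^{8/2}·(1)^8/Γ(5) = π^4/24 ≈ 4.05871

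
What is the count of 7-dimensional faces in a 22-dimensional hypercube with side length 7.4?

An n-cube has C(n,k)·2^(n-k) k-faces. Here C(22,7)·2^15 = 170544·32768 = 5588385792.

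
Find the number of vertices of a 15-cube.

The 15-cube has 2^15 = 32768 vertices.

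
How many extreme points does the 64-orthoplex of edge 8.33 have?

Number of vertices = 2n = 128.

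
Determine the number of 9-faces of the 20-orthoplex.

An n-cross-polytope has 2^(k+1)·C(n,k+1) k-faces. Here 2^10·C(20,10) = 1024·184756 = 189190144.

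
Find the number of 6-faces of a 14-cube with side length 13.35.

f_6(14-cube) = (14 choose 6) · 2^8 = 768768.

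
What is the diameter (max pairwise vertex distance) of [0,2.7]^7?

||(2.7,2.7,...,2.7)|| = √(7)·2.7 ≈ 7.14353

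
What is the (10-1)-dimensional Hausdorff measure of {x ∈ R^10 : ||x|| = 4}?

The surface area of an n-ball is 2π^(n/2) r^(n-1) / Γ(n/2). For n=10, r=4: 65536·π^5/3 ≈ 6.6851e+06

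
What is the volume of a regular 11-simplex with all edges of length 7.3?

V = (7.3^11 / 11!) · √((11+1) / 2^11) ≈ 6.01619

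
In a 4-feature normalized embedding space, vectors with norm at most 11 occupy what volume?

Volume = π^{4/2}·(11)^4/Γ(3) = 14641·π^2/2 ≈ 72250.4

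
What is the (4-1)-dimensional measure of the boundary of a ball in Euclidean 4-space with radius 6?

S_4(6) = 2·π^(4/2)·(6)^3 / Γ(4/2) = 432·π^2 ≈ 4263.67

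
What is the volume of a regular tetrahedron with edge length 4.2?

Volume = (√2/12) · 4.2³ = 8.73135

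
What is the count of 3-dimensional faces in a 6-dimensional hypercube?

Choose 3 of 6 axes to span the face (C(6,3) = 20 ways), then fix each of the remaining 3 coordinates at one of its two extreme values (2^3 = 8 ways): 20·8 = 160.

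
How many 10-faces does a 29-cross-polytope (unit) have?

An n-cross-polytope has 2^(k+1)·C(n,k+1) k-faces. Here 2^11·C(29,11) = 2048·34597290 = 70855249920.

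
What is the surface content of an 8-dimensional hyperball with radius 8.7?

The surface area of an n-ball is 2π^(n/2) r^(n-1) / Γ(n/2). For n=8, r=8.7: 1.22493e+08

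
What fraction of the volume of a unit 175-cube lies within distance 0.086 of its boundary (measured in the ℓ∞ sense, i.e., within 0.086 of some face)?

1 - (1 - 2·0.086)^175 = 1 - 0.828^175 ≈ 1 - 4.522e-15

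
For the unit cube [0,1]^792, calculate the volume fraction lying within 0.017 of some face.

1 - (1 - 2·0.017)^792 = 1 - 0.966^792 ≈ 1 - 1.264e-12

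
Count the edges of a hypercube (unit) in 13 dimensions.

An n-cube has n·2^(n-1) edges. With n = 13: 13·4096 = 53248.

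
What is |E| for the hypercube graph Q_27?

The 27-cube has n·2^(n-1) = 27·2^26 = 27·67108864 = 1811939328 edges.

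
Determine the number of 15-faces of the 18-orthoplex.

f_15(18-orthoplex) = 2^16 · (18 choose 16) = 10027008.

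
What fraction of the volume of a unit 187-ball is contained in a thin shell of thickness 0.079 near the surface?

1 - (1-0.079)^187 ≈ 0.9999997927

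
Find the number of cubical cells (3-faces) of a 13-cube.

Number of 3-faces = C(13,3) · 2^(13-3) = 286 · 1024 = 292864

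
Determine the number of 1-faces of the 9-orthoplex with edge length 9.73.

An n-cross-polytope has 2^(k+1)·C(n,k+1) k-faces. Here 2^2·C(9,2) = 4·36 = 144.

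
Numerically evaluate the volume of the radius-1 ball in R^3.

Volume = π^{3/2}·(1)^3/Γ(5/2) = 4·π/3 ≈ 4.18879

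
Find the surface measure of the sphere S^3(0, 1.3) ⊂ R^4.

The surface area of an n-ball is 2π^(n/2) r^(n-1) / Γ(n/2). For n=4, r=1.3: 43.367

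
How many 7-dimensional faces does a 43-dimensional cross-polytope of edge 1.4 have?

Number of 7-faces = 2^(7+1) · C(43,7+1) = 256 · 145008513 = 37122179328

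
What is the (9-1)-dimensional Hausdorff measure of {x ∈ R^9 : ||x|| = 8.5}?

|∂B_9(8.5)| = 6975757441·π^4/840 ≈ 8.08931e+08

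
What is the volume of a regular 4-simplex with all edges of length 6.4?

V = (6.4^4 / 4!) · √((4+1) / 2^4) ≈ 39.0781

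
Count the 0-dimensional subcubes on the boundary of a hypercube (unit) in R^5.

Choose 0 of 5 axes to span the face (C(5,0) = 1 way), then fix each of the remaining 5 coordinates at one of its two extreme values (2^5 = 32 ways): 1·32 = 32.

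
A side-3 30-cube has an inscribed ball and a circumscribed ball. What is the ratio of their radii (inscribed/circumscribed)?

r_in = 3/2 (half the side); r_out = 3√30/2 (half the diagonal). Ratio = 1/√30 ≈ 0.182574.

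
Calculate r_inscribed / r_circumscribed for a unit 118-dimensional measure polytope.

r_in / r_out = (1/2) / (1√118/2) = 1/√118 ≈ 0.0920575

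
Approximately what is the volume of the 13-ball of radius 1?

V_13(1) = π^(13/2) · (1)^13 / Γ(13/2 + 1) = 128·π^6/135135 ≈ 0.910629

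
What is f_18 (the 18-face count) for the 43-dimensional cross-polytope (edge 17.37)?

Each 18-face is the convex hull of 19 vertices, one chosen as ±e_i from each of 19 distinct axes: 2^19·C(43,19) = 419678090349772800.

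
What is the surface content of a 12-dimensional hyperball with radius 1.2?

|∂B_12(1.2)| ≈ 119.053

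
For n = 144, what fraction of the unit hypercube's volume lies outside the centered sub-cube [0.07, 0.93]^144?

1 - (1 - 2·0.07)^144 = 1 - 0.86^144 ≈ 1 - 3.696e-10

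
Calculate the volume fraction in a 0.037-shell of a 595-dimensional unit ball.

V(inner)/V(outer) = ((1-0.037)/1)^595 ≈ 1.81e-10, so the shell fraction is 1 - 1.81e-10.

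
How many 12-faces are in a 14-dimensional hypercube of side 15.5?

Choose 12 of 14 axes to span the face (C(14,12) = 91 ways), then fix each of the remaining 2 coordinates at one of its two extreme values (2^2 = 4 ways): 91·4 = 364.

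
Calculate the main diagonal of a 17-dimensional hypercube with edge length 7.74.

||(7.74,7.74,...,7.74)|| = √(17)·7.74 ≈ 31.9128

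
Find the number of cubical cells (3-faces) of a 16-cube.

Choose 3 of 16 axes to span the face (C(16,3) = 560 ways), then fix each of the remaining 13 coordinates at one of its two extreme values (2^13 = 8192 ways): 560·8192 = 4587520.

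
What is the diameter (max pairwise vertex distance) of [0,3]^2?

d = √(3² + 3² + ... + 3²) [2 terms] = √(2·3²) = 3√2 ≈ 4.24264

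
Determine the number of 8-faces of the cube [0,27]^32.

Choose 8 of 32 axes to span the face (C(32,8) = 10518300 ways), then fix each of the remaining 24 coordinates at one of its two extreme values (2^24 = 16777216 ways): 10518300·16777216 = 176467791052800.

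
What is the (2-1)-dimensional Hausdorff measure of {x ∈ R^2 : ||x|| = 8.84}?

S_2(8.84) = 2·π^(2/2)·(8.84)^1 / Γ(2/2) = 2πr = 2π·8.84 ≈ 55.5434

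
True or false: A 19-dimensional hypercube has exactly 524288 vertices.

True. The 19-cube has 2^19 = 524288 vertices.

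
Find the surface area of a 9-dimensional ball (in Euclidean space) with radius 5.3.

|∂B_9(5.3)| ≈ 1.84828e+07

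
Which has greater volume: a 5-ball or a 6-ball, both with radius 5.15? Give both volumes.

V_5(5.15) ≈ 19069.3. V_6(5.15) ≈ 96414.4. The 6-ball is larger.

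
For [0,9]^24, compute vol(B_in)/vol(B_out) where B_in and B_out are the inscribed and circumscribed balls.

Volume scales as r^n, and r_in/r_out = 1/√24, giving (1/√24)^24 ≈ 2.7382e-17.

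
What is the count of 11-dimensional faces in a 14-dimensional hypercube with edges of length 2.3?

f_11(14-cube) = (14 choose 11) · 2^3 = 2912.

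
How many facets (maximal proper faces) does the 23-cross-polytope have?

f_22(23-orthoplex) = 2^23 · (23 choose 23) = 8388608.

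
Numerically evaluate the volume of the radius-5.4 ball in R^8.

The n-ball volume is π^(n/2)·r^n/Γ(n/2+1). With n=8, r=5.4: V ≈ 2.93453e+06.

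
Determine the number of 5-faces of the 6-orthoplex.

Number of 5-faces = 2^(5+1) · C(6,5+1) = 64 · 1 = 64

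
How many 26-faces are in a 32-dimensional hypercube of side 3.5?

Choose 26 of 32 axes to span the face (C(32,26) = 906192 ways), then fix each of the remaining 6 coordinates at one of its two extreme values (2^6 = 64 ways): 906192·64 = 57996288.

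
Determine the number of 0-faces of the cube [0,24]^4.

An n-cube has C(n,k)·2^(n-k) k-faces. Here C(4,0)·2^4 = 1·16 = 16.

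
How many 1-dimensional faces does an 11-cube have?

An n-cube has C(n,k)·2^(n-k) k-faces. Here C(11,1)·2^10 = 11·1024 = 11264.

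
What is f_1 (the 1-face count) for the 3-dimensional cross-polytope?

Number of 1-faces = 2^(1+1) · C(3,1+1) = 4 · 3 = 12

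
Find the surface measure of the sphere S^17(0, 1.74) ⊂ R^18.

S = n·V_n(r)/r = 18·V_18(1.74)/1.74 (volume-to-surface relation), giving 18163.3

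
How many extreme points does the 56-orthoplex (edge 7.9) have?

An n-cross-polytope has 2n vertices; here n = 56, giving 112.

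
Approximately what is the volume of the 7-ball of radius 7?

V = 1882384·π^3/15 ≈ 3.89105e+06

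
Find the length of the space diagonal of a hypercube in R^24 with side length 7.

Diagonal = √24 · 7 ≈ 34.2929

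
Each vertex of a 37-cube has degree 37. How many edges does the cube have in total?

An n-cube has n·2^(n-1) edges. With n = 37: 37·68719476736 = 2542620639232.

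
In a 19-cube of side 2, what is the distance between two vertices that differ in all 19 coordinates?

The space diagonal of an n-cube of side s is s√n. Here 2·√19 ≈ 8.7178.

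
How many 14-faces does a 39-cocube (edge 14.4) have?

Each 14-face is the convex hull of 15 vertices, one chosen as ±e_i from each of 15 distinct axes: 2^15·C(39,15) = 823815066746880.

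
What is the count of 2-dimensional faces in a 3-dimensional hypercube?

Number of 2-faces = C(3,2) · 2^(3-2) = 3 · 2 = 6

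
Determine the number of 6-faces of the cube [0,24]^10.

Choose 6 of 10 axes to span the face (C(10,6) = 210 ways), then fix each of the remaining 4 coordinates at one of its two extreme values (2^4 = 16 ways): 210·16 = 3360.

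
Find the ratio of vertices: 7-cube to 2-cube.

The 7-cube has 2^7 = 128 vertices. The 2-cube has 2^2 = 4 vertices. Ratio: 128/4 = 32.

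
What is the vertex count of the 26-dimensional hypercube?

Number of vertices = 2^26 = 67108864.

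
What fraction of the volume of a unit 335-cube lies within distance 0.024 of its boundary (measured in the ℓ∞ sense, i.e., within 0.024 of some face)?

1 - (1 - 2·0.024)^335 = 1 - 0.952^335 ≈ 0.9999999303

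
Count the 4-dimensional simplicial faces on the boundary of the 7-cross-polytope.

Each 4-face is the convex hull of 5 vertices, one chosen as ±e_i from each of 5 distinct axes: 2^5·C(7,5) = 672.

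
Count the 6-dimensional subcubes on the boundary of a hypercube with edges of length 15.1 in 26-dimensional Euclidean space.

Number of 6-faces = C(26,6) · 2^(26-6) = 230230 · 1048576 = 241413652480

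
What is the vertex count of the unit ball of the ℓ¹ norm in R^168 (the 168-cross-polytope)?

The 168-dimensional cross-polytope has 2n = 2·168 = 336 vertices.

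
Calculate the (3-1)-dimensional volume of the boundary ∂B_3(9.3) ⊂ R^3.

S = n·V_n(r)/r = 3·V_3(9.3)/9.3 (volume-to-surface relation), giving 4πr² = 4π·(9.3)² ≈ 1086.87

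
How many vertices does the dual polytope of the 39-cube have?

The 39-dimensional cross-polytope has 2n = 2·39 = 78 vertices.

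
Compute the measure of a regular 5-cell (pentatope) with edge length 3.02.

V = (3.02^4 / 4!) · √((4+1) / 2^4) ≈ 1.9375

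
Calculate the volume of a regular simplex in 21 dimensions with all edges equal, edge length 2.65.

V = (2.65^21 / 21!) · √((21+1) / 2^21) ≈ 4.90022e-14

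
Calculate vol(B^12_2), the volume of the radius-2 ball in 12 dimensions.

V_12(2) = π^(12/2) · (2)^12 / Γ(12/2 + 1) = 256·π^6/45 ≈ 5469.24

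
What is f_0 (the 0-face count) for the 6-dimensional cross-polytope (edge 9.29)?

Each 0-face is the convex hull of 1 vertex, one chosen as ±e_i from each of 1 distinct axis: 2^1·C(6,1) = 12.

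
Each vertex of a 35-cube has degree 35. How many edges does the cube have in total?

Number of 1-faces = C(35,1)·2^(35-1) = 35·17179869184 = 601295421440.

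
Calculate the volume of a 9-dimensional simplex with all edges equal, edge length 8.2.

For a regular n-simplex with edge a, V = (a^n / n!)·√((n+1)/2^n). With a=8.2, n=9: V ≈ 64.5545.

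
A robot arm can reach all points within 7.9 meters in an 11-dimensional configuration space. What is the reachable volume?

The n-ball volume is π^(n/2)·r^n/Γ(n/2+1). With n=11, r=7.9: V ≈ 1.4093e+10.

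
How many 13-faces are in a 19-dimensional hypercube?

An n-cube has C(n,k)·2^(n-k) k-faces. Here C(19,13)·2^6 = 27132·64 = 1736448.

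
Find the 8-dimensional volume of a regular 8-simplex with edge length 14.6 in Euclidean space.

Volume = 14.6^8 · √(9/2^8) / 8! ≈ 9600.72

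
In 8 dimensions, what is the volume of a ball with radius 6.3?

Volume = π^{8/2}·(6.3)^8/Γ(5) ≈ 1.00719e+07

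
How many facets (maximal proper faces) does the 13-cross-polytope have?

An n-cross-polytope has 2^(k+1)·C(n,k+1) k-faces. Here 2^13·C(13,13) = 8192·1 = 8192.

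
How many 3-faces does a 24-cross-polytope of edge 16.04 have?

Each 3-face is the convex hull of 4 vertices, one chosen as ±e_i from each of 4 distinct axes: 2^4·C(24,4) = 170016.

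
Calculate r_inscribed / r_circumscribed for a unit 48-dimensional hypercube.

r_in = 1/2 (half the side); r_out = 1√48/2 (half the diagonal). Ratio = 1/√48 ≈ 0.144338.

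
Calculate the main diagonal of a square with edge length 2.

Diagonal = √2 · 2 ≈ 2.82843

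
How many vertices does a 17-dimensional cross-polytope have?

An n-cross-polytope has 2n vertices; here n = 17, giving 34.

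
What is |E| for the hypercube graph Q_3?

The 3-cube has n·2^(n-1) = 3·2^2 = 3·4 = 12 edges.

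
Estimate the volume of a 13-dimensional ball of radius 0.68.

V_13(0.68) = π^(13/2) · (0.68)^13 / Γ(13/2 + 1) ≈ 0.00605281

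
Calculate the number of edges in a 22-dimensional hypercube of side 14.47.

The 22-cube has n·2^(n-1) = 22·2^21 = 22·2097152 = 46137344 edges.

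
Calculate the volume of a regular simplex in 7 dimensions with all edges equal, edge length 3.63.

Volume = 3.63^7 · √(8/2^7) / 7! ≈ 0.411961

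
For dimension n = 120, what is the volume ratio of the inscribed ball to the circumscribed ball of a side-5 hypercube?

V_in / V_out = (r_in/r_out)^120 = (1/√120)^120 = 120^(-120/2) ≈ 1.7747e-125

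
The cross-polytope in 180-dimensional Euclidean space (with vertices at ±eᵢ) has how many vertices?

An n-cross-polytope has 2n vertices; here n = 180, giving 360.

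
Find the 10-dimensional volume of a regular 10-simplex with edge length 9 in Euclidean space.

Volume = 9^10 · √(11/2^10) / 10! ≈ 99.5883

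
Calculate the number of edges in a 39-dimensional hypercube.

Each of the 2^39 = 549755813888 vertices has degree 39; total edges = 39·2^39/2 = 10720238370816.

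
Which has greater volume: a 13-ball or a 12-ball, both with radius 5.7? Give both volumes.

V_13(5.7) ≈ 6.10541e+09. V_12(5.7) ≈ 1.5706e+09. The 13-ball is larger.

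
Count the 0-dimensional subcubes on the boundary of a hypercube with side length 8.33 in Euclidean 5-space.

An n-cube has C(n,k)·2^(n-k) k-faces. Here C(5,0)·2^5 = 1·32 = 32.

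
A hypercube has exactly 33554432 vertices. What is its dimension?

2^n = 33554432 ⇒ n = log_2(33554432) = 25.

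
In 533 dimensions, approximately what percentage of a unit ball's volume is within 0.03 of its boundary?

1 - (1-0.03)^533 ≈ 0.999999911 ≈ 99.999991%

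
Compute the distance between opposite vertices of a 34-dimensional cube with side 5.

Diagonal = √34 · 5 ≈ 29.1548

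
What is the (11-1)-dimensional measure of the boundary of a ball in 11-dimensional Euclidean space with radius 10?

The surface area of an n-ball is 2π^(n/2) r^(n-1) / Γ(n/2). For n=11, r=10: 128000000000·π^5/189 ≈ 2.07251e+11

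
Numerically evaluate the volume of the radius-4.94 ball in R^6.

Volume = π^{6/2}·(4.94)^6/Γ(4) ≈ 75103.5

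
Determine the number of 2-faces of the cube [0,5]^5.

Choose 2 of 5 axes to span the face (C(5,2) = 10 ways), then fix each of the remaining 3 coordinates at one of its two extreme values (2^3 = 8 ways): 10·8 = 80.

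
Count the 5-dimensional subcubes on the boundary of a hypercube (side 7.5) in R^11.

An n-cube has C(n,k)·2^(n-k) k-faces. Here C(11,5)·2^6 = 462·64 = 29568.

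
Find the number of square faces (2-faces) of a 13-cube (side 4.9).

An n-cube has C(n,k)·2^(n-k) k-faces. Here C(13,2)·2^11 = 78·2048 = 159744.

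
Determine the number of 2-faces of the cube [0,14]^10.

Choose 2 of 10 axes to span the face (C(10,2) = 45 ways), then fix each of the remaining 8 coordinates at one of its two extreme values (2^8 = 256 ways): 45·256 = 11520.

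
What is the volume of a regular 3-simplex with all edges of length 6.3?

Volume = (√2/12) · 6.3³ = 29.4683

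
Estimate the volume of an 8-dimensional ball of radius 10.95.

The n-ball volume is π^(n/2)·r^n/Γ(n/2+1). With n=8, r=10.95: V ≈ 8.38883e+08.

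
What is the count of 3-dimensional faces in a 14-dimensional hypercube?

An n-cube has C(n,k)·2^(n-k) k-faces. Here C(14,3)·2^11 = 364·2048 = 745472.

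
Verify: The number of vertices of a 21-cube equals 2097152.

True. The 21-cube has 2^21 = 2097152 vertices.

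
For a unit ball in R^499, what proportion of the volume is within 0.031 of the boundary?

Shell fraction = 1 - (1-0.031)^499 ≈ 0.9999998502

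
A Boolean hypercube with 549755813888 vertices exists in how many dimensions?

n = log_2(549755813888) = 39.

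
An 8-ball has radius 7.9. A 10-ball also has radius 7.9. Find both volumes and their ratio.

V_8(7.9) ≈ 6.15751e+07. V_10(7.9) ≈ 2.41457e+09. Ratio V_8/V_10 ≈ 0.0255.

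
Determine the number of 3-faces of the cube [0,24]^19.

Choose 3 of 19 axes to span the face (C(19,3) = 969 ways), then fix each of the remaining 16 coordinates at one of its two extreme values (2^16 = 65536 ways): 969·65536 = 63504384.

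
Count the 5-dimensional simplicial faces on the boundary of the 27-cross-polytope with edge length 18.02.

An n-cross-polytope has 2^(k+1)·C(n,k+1) k-faces. Here 2^6·C(27,6) = 64·296010 = 18944640.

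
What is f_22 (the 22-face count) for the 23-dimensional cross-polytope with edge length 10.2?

Each 22-face is the convex hull of 23 vertices, one chosen as ±e_i from each of 23 distinct axes: 2^23·C(23,23) = 8388608.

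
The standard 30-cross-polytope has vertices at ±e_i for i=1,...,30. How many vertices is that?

Number of vertices = 2n = 60.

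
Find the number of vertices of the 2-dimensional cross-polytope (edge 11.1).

Number of vertices = 2n = 4.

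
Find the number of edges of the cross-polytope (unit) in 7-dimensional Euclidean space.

f_1(7-orthoplex) = 2^2 · (7 choose 2) = 84.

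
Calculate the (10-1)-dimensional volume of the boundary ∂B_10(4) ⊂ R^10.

The surface area of an n-ball is 2π^(n/2) r^(n-1) / Γ(n/2). For n=10, r=4: 65536·π^5/3 ≈ 6.6851e+06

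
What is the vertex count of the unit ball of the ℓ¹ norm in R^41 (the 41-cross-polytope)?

The 41-dimensional cross-polytope has 2n = 2·41 = 82 vertices.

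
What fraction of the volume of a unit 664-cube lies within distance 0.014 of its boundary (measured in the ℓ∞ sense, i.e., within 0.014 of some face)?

The inner cube has side 1-2·0.014 = 0.972 and volume (0.972)^664 ≈ 6.462e-09, so the shell holds 0.9999999935 of the volume.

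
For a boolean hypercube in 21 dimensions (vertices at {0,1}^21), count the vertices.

Each vertex is a binary string of length 21, so there are 2^21 = 2097152.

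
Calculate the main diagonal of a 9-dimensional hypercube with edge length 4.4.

The space diagonal of an n-cube of side s is s√n. Here 4.4·√9 = 13.2.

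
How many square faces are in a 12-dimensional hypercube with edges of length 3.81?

An n-cube has C(n,k)·2^(n-k) k-faces. Here C(12,2)·2^10 = 66·1024 = 67584.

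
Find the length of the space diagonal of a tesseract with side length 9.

The space diagonal of an n-cube of side s is s√n. Here 9·√4 = 18.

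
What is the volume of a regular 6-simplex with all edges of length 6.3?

Volume = 6.3^6 · √(7/2^6) / 6! ≈ 28.719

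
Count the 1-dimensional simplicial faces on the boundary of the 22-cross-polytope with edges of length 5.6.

Number of 1-faces = 2^(1+1) · C(22,1+1) = 4 · 231 = 924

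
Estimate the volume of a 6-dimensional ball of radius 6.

V_6(6) = π^(6/2) · (6)^6 / Γ(6/2 + 1) = 7776·π^3 ≈ 241105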